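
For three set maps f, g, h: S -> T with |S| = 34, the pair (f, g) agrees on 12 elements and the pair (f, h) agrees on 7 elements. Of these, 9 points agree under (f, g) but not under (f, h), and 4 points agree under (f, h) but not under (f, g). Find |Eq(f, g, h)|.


Eq(f, g, h) is the triple-agreement set: points in S where all three
maps take the same value. Using inclusion-exclusion on the pairwise data:
Pair (f, g) agrees on 12 points; pair (f, h) on 7 points.
Points agreeing under (f, g) but not (f, h) = 9; under (f, h) but not (f, g) = 4.
Triple-agreement = agreement-in-(f, g) minus points that agree under (f, g) but not (f, h):
|Eq(f, g, h)| = 12 - 9 = 3
(cross-check via (f, h): 7 - 4 = 3.)

3


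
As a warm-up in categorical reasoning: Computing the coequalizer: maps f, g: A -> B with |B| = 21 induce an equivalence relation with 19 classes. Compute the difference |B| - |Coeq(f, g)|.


The coequalizer Coeq(f, g) = B / ~ has one element per equivalence class.
|B| = 21, |Coeq(f, g)| = 19.
|B| - |Coeq(f, g)| = 21 - 19 = 2.

2


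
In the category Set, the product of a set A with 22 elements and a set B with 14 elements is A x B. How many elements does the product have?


In Set, the product A x B is the Cartesian product.
By the universal property, |A x B| = |A| * |B|.
|A x B| = 22 * 14 = 308

308


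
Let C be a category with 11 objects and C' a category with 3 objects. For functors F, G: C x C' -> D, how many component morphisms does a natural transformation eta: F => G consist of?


A natural transformation eta: F => G assigns one component morphism per
object of the domain category.
The domain is the product category C x C', so
|Ob(C x C')| = |Ob(C)| * |Ob(C')| = 11 * 3 = 33.
Therefore eta has 33 component morphisms.

33


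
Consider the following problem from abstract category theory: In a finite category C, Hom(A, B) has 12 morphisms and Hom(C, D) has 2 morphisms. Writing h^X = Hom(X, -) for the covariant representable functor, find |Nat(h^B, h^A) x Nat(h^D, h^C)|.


By the Yoneda lemma, Nat(h^B, h^A) is isomorphic to Hom(A, B),
so |Nat(h^B, h^A)| = |Hom(A, B)| and |Nat(h^D, h^C)| = |Hom(C, D)|.
|Hom(A, B)| = 12, |Hom(C, D)| = 2.
|Nat(h^B, h^A) x Nat(h^D, h^C)| = 12 * 2 = 24

24


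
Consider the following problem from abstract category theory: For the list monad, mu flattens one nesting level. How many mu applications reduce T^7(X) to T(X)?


Each application of mu: T^2 -> T removes one layer of nesting.
Starting at depth 7 (i.e., T^7(X)), we need to reach T(X).
Number of mu applications = 7 - 1 = 6

6


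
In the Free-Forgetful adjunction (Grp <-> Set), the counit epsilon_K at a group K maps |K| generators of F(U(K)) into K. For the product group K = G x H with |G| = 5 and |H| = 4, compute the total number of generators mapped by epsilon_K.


The counit epsilon_K: F(U(K)) -> K of the Free-Forgetful adjunction
maps |K| generators of F(U(K)) into K. For K = G x H (the product group),
|G x H| = |G| * |H|.
Total generators mapped = 5 * 4 = 20.

20


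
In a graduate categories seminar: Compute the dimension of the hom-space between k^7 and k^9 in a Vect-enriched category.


In Vect-enriched categories, Hom(k^n, k^m) is the space of m x n matrices.
dim(Hom(k^7, k^9)) = 9 * 7 = 63

63


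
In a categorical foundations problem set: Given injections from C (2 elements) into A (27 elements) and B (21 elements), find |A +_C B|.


The pushout A +_C B identifies the images of C in A and B.
|A +_C B| = |A| + |B| - |C| (for injections).
= 27 + 21 - 2 = 46

46


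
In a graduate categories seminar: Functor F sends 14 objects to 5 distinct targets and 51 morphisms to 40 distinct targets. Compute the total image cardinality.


The image of F consists of distinct objects and distinct morphisms.
|Im(F)| on objects = 5
|Im(F)| on morphisms = 40
Total image cardinality = 5 + 40 = 45

45


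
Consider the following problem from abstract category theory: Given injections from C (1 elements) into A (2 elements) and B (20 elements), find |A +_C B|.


The pushout A +_C B identifies the images of C in A and B.
|A +_C B| = |A| + |B| - |C| (for injections).
= 2 + 20 - 1 = 21

21


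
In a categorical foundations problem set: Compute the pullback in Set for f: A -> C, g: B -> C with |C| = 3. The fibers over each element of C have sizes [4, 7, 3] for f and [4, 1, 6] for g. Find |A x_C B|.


The pullback A x_C B consists of pairs (a, b) with f(a) = g(b).
For each element c in C, the fiber product has |f^-1(c)| * |g^-1(c)| elements.
Summing over C: 4 * 4 + 7 * 1 + 3 * 6
= 16 + 7 + 18 = 41

41


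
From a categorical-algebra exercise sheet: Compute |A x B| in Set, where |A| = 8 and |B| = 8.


In Set, the product A x B is the Cartesian product.
By the universal property, |A x B| = |A| * |B|.
|A x B| = 8 * 8 = 64

64


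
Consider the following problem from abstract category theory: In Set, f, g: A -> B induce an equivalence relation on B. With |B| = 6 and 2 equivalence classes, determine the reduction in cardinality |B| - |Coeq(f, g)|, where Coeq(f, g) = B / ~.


The coequalizer Coeq(f, g) = B / ~ has one element per equivalence class.
|B| = 6, |Coeq(f, g)| = 2.
|B| - |Coeq(f, g)| = 6 - 2 = 4.

4


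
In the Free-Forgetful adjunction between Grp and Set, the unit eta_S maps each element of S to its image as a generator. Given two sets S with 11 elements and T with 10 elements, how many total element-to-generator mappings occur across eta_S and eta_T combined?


The unit eta_X: X -> U(F(X)) of the Free-Forgetful adjunction
maps each element of X to a generator of F(X). For X = S + T (disjoint
union in Set), |S + T| = |S| + |T|.
Total mappings = 11 + 10 = 21.

21


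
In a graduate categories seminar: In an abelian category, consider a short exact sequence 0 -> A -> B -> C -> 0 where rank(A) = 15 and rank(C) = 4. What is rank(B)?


For a short exact sequence 0 -> A -> B -> C -> 0,
rank is additive: rank(B) = rank(A) + rank(C).
rank(B) = 15 + 4 = 19

19


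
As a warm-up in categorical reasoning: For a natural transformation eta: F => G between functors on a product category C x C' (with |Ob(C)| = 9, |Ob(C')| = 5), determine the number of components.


A natural transformation eta: F => G assigns one component morphism per
object of the domain category.
The domain is the product category C x C', so
|Ob(C x C')| = |Ob(C)| * |Ob(C')| = 9 * 5 = 45.
Therefore eta has 45 component morphisms.

45


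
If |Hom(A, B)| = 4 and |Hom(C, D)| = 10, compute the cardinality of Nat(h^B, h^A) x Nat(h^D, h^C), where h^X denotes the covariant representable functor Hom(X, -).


By the Yoneda lemma, Nat(h^B, h^A) is isomorphic to Hom(A, B),
so |Nat(h^B, h^A)| = |Hom(A, B)| and |Nat(h^D, h^C)| = |Hom(C, D)|.
|Hom(A, B)| = 4, |Hom(C, D)| = 10.
|Nat(h^B, h^A) x Nat(h^D, h^C)| = 4 * 10 = 40

40


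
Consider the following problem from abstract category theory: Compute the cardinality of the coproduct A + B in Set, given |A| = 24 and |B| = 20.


In Set, the coproduct A + B is the disjoint union.
|A + B| = |A| + |B| = 24 + 20 = 44

44


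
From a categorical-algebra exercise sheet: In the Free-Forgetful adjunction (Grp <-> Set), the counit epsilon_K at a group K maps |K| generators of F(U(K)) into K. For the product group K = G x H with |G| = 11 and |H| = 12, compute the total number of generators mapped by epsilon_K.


The counit epsilon_K: F(U(K)) -> K of the Free-Forgetful adjunction
maps |K| generators of F(U(K)) into K. For K = G x H (the product group),
|G x H| = |G| * |H|.
Total generators mapped = 11 * 12 = 132.

132


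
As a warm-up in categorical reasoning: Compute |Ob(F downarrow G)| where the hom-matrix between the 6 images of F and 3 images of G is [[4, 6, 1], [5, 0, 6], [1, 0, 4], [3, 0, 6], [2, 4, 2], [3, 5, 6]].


Objects of (F downarrow G) are triples (a, b, h: F(a)->G(b)).
The count equals the sum of all entries in the hom-matrix.
sum(row 0) = 11
sum(row 1) = 11
sum(row 2) = 5
sum(row 3) = 9
sum(row 4) = 8
sum(row 5) = 14
Grand total = 58

58


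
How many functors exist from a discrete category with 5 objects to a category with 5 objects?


A functor from a discrete category C to D is determined by
where each object maps. Each of the 5 objects of C can map
to any of the 5 objects of D independently.
Number of functors = 5^5 = 3125

3125


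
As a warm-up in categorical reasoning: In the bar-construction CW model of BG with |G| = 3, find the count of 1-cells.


In the bar-construction CW model of BG, the n-cells are indexed by
n-tuples [g_1|...|g_n] of non-identity elements of G (degenerate
simplices with some g_i = e do not contribute cells), so there are
(|G| - 1)^n n-cells.
For dim = 1 with |G| = 3:
cells = (3 - 1)^1 = 2^1 = 2

2


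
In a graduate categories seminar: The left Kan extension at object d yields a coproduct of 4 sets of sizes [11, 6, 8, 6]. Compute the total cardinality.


Pointwise, the left Kan extension (Lan_F H)(d) is the colimit, indexed
by the comma category (F downarrow d), of H composed with the
projection (F downarrow d) -> C. Here that colimit is given
as a coproduct (disjoint union) of sets, so its cardinality is the
sum of the sizes of the summands.
Coproduct of sets with sizes: 11 + 6 + 8 + 6
= 31

31


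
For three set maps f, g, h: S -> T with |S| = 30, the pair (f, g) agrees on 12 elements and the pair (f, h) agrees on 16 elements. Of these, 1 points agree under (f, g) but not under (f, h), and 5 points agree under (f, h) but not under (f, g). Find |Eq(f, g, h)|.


Eq(f, g, h) is the triple-agreement set: points in S where all three
maps take the same value. Using inclusion-exclusion on the pairwise data:
Pair (f, g) agrees on 12 points; pair (f, h) on 16 points.
Points agreeing under (f, g) but not (f, h) = 1; under (f, h) but not (f, g) = 5.
Triple-agreement = agreement-in-(f, g) minus points that agree under (f, g) but not (f, h):
|Eq(f, g, h)| = 12 - 1 = 11
(cross-check via (f, h): 16 - 5 = 11.)

11


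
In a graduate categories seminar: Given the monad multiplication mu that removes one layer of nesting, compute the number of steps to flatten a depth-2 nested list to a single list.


Each application of mu: T^2 -> T removes one layer of nesting.
Starting at depth 2 (i.e., T^2(X)), we need to reach T(X).
Number of mu applications = 2 - 1 = 1

1


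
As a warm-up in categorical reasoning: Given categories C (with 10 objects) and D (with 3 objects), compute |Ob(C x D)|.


The product category C x D has objects that are pairs (c, d).
Number of pairs = |Ob(C)| * |Ob(D)| = 10 * 3 = 30

30


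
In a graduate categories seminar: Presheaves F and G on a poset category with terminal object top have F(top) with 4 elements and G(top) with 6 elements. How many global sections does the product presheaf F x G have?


Global sections of a presheaf on a poset with terminal top satisfy
Gamma(H) ~ H(top). Presheaves admit pointwise products, so
(F x G)(top) = F(top) x G(top) (Cartesian product).
|Gamma(F x G)| = |F(top)| * |G(top)| = 4 * 6 = 24.

24


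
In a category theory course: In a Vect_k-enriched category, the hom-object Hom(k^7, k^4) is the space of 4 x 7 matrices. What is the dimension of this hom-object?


In Vect-enriched categories, Hom(k^n, k^m) is the space of m x n matrices.
dim(Hom(k^7, k^4)) = 4 * 7 = 28

28


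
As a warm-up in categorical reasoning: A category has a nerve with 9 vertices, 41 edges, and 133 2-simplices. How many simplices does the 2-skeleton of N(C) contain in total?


The 2-skeleton of the nerve N(C) consists of simplices in dimensions 0, 1, 2:
  |N(C)_0| = 9 (objects)
  |N(C)_1| = 41 (morphisms)
  |N(C)_2| = 133 (composable pairs)
Total = 9 + 41 + 133 = 183

183


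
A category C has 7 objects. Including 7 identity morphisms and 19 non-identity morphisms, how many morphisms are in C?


Each object has an identity morphism, giving 7 identities.
Adding the 19 non-identity morphisms:
Total = 7 + 19 = 26

26


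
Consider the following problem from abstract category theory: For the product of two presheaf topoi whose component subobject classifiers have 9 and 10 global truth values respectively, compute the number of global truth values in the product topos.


In a product of presheaf topoi E_1 x E_2, the subobject classifier
is Omega = Omega_1 x Omega_2 (componentwise), so
|Omega(top)| = |Omega_1(top_1)| * |Omega_2(top_2)|.
= 9 * 10 = 90.

90


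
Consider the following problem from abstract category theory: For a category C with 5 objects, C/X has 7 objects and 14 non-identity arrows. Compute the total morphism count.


In the slice category C/X, objects are morphisms to X.
Identity morphisms: 7 (one per object of C/X).
Non-identity morphisms: 14.
Total = 7 + 14 = 21

21


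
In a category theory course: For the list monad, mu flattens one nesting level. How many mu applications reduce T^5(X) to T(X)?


Each application of mu: T^2 -> T removes one layer of nesting.
Starting at depth 5 (i.e., T^5(X)), we need to reach T(X).
Number of mu applications = 5 - 1 = 4

4


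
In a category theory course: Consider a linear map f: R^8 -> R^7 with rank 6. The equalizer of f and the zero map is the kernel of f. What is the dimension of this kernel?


The equalizer of f and the zero map is ker(f).
By the rank-nullity theorem: dim(ker(f)) = dim(domain) - rank(f).
dim(ker(f)) = 8 - 6 = 2

2


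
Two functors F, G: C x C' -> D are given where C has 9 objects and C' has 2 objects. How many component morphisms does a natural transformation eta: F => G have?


A natural transformation eta: F => G assigns one component morphism per
object of the domain category.
The domain is the product category C x C', so
|Ob(C x C')| = |Ob(C)| * |Ob(C')| = 9 * 2 = 18.
Therefore eta has 18 component morphisms.

18


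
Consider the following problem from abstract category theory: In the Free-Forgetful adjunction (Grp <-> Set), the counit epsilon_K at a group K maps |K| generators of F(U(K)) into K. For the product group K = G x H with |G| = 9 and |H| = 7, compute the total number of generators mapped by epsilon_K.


The counit epsilon_K: F(U(K)) -> K of the Free-Forgetful adjunction
maps |K| generators of F(U(K)) into K. For K = G x H (the product group),
|G x H| = |G| * |H|.
Total generators mapped = 9 * 7 = 63.

63


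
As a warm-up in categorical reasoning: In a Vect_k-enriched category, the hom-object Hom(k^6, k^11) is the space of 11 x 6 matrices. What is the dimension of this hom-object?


In Vect-enriched categories, Hom(k^n, k^m) is the space of m x n matrices.
dim(Hom(k^6, k^11)) = 11 * 6 = 66

66


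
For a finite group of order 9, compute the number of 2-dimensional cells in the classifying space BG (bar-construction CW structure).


In the bar-construction CW model of BG, the n-cells are indexed by
n-tuples [g_1|...|g_n] of non-identity elements of G (degenerate
simplices with some g_i = e do not contribute cells), so there are
(|G| - 1)^n n-cells.
For dim = 2 with |G| = 9:
cells = (9 - 1)^2 = 8^2 = 64

64


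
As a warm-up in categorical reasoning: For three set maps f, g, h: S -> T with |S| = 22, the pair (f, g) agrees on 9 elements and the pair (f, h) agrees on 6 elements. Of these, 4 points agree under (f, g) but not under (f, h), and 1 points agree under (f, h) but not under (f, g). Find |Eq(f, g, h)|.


Eq(f, g, h) is the triple-agreement set: points in S where all three
maps take the same value. Using inclusion-exclusion on the pairwise data:
Pair (f, g) agrees on 9 points; pair (f, h) on 6 points.
Points agreeing under (f, g) but not (f, h) = 4; under (f, h) but not (f, g) = 1.
Triple-agreement = agreement-in-(f, g) minus points that agree under (f, g) but not (f, h):
|Eq(f, g, h)| = 9 - 4 = 5
(cross-check via (f, h): 6 - 1 = 5.)

5


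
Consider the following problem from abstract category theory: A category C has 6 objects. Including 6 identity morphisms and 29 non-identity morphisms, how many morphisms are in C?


Each object has an identity morphism, giving 6 identities.
Adding the 29 non-identity morphisms:
Total = 6 + 29 = 35

35


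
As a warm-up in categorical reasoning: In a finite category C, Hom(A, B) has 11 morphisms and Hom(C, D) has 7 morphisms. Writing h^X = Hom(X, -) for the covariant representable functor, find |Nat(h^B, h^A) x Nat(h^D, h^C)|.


By the Yoneda lemma, Nat(h^B, h^A) is isomorphic to Hom(A, B),
so |Nat(h^B, h^A)| = |Hom(A, B)| and |Nat(h^D, h^C)| = |Hom(C, D)|.
|Hom(A, B)| = 11, |Hom(C, D)| = 7.
|Nat(h^B, h^A) x Nat(h^D, h^C)| = 11 * 7 = 77

77


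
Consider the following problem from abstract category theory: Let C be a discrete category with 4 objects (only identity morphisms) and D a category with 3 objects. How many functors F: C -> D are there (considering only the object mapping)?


A functor from a discrete category C to D is determined by
where each object maps. Each of the 4 objects of C can map
to any of the 3 objects of D independently.
Number of functors = 3^4 = 81

81


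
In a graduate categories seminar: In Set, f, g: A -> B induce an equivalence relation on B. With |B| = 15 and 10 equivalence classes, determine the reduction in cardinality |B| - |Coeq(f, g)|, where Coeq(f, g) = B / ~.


The coequalizer Coeq(f, g) = B / ~ has one element per equivalence class.
|B| = 15, |Coeq(f, g)| = 10.
|B| - |Coeq(f, g)| = 15 - 10 = 5.

5


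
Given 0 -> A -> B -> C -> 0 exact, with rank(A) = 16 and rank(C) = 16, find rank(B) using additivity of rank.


For a short exact sequence 0 -> A -> B -> C -> 0,
rank is additive: rank(B) = rank(A) + rank(C).
rank(B) = 16 + 16 = 32

32


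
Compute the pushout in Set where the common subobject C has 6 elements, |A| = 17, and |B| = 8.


The pushout A +_C B identifies the images of C in A and B.
|A +_C B| = |A| + |B| - |C| (for injections).
= 17 + 8 - 6 = 19

19


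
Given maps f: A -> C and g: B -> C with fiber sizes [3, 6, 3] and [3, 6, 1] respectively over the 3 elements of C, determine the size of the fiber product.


The pullback A x_C B consists of pairs (a, b) with f(a) = g(b).
For each element c in C, the fiber product has |f^-1(c)| * |g^-1(c)| elements.
Summing over C: 3 * 3 + 6 * 6 + 3 * 1
= 9 + 36 + 3 = 48

48


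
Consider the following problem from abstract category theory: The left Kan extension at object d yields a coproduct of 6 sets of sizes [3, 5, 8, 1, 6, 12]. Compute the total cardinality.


Pointwise, the left Kan extension (Lan_F H)(d) is the colimit, indexed
by the comma category (F downarrow d), of H composed with the
projection (F downarrow d) -> C. Here that colimit is given
as a coproduct (disjoint union) of sets, so its cardinality is the
sum of the sizes of the summands.
Coproduct of sets with sizes: 3 + 5 + 8 + 1 + 6 + 12
= 35

35


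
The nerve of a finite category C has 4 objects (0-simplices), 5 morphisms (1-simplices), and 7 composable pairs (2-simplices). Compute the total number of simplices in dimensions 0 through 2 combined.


The 2-skeleton of the nerve N(C) consists of simplices in dimensions 0, 1, 2:
  |N(C)_0| = 4 (objects)
  |N(C)_1| = 5 (morphisms)
  |N(C)_2| = 7 (composable pairs)
Total = 4 + 5 + 7 = 16

16


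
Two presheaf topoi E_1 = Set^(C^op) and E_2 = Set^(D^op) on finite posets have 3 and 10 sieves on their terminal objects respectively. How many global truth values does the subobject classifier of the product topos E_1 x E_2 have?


In a product of presheaf topoi E_1 x E_2, the subobject classifier
is Omega = Omega_1 x Omega_2 (componentwise), so
|Omega(top)| = |Omega_1(top_1)| * |Omega_2(top_2)|.
= 3 * 10 = 30.

30


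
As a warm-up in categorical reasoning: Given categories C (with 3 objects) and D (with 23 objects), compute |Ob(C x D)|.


The product category C x D has objects that are pairs (c, d).
Number of pairs = |Ob(C)| * |Ob(D)| = 3 * 23 = 69

69


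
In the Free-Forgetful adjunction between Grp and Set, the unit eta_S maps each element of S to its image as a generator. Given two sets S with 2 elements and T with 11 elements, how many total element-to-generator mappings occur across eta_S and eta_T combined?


The unit eta_X: X -> U(F(X)) of the Free-Forgetful adjunction
maps each element of X to a generator of F(X). For X = S + T (disjoint
union in Set), |S + T| = |S| + |T|.
Total mappings = 2 + 11 = 13.

13


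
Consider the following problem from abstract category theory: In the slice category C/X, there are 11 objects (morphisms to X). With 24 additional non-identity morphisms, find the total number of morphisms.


In the slice category C/X, objects are morphisms to X.
Identity morphisms: 11 (one per object of C/X).
Non-identity morphisms: 24.
Total = 11 + 24 = 35

35


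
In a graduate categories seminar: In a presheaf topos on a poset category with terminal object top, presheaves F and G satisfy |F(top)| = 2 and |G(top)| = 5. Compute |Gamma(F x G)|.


Global sections of a presheaf on a poset with terminal top satisfy
Gamma(H) ~ H(top). Presheaves admit pointwise products, so
(F x G)(top) = F(top) x G(top) (Cartesian product).
|Gamma(F x G)| = |F(top)| * |G(top)| = 2 * 5 = 10.

10


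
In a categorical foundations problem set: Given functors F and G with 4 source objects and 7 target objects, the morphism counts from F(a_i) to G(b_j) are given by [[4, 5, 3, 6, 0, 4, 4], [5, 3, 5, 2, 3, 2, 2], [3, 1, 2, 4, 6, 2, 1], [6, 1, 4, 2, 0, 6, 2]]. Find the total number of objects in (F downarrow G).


Objects of (F downarrow G) are triples (a, b, h: F(a)->G(b)).
The count equals the sum of all entries in the hom-matrix.
sum(row 0) = 26
sum(row 1) = 22
sum(row 2) = 19
sum(row 3) = 21
Grand total = 88

88


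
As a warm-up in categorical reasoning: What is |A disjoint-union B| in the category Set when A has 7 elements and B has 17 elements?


In Set, the coproduct A + B is the disjoint union.
|A + B| = |A| + |B| = 7 + 17 = 24

24


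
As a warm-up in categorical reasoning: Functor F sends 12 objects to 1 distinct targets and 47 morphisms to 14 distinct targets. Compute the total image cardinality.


The image of F consists of distinct objects and distinct morphisms.
|Im(F)| on objects = 1
|Im(F)| on morphisms = 14
Total image cardinality = 1 + 14 = 15

15


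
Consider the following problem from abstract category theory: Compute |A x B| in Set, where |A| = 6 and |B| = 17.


In Set, the product A x B is the Cartesian product.
By the universal property, |A x B| = |A| * |B|.
|A x B| = 6 * 17 = 102

102


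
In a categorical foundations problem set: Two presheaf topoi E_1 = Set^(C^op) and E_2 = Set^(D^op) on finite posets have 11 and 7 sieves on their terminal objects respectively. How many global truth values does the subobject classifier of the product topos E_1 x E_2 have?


In a product of presheaf topoi E_1 x E_2, the subobject classifier
is Omega = Omega_1 x Omega_2 (componentwise), so
|Omega(top)| = |Omega_1(top_1)| * |Omega_2(top_2)|.
= 11 * 7 = 77.

77


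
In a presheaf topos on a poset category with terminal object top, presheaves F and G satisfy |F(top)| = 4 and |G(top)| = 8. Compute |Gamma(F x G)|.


Global sections of a presheaf on a poset with terminal top satisfy
Gamma(H) ~ H(top). Presheaves admit pointwise products, so
(F x G)(top) = F(top) x G(top) (Cartesian product).
|Gamma(F x G)| = |F(top)| * |G(top)| = 4 * 8 = 32.

32


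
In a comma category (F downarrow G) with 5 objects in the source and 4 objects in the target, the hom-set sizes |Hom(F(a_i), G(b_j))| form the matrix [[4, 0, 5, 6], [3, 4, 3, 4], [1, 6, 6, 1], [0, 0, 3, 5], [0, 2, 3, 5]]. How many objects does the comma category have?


Objects of (F downarrow G) are triples (a, b, h: F(a)->G(b)).
The count equals the sum of all entries in the hom-matrix.
sum(row 0) = 15
sum(row 1) = 14
sum(row 2) = 14
sum(row 3) = 8
sum(row 4) = 10
Grand total = 61

61


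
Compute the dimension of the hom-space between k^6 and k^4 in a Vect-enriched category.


In Vect-enriched categories, Hom(k^n, k^m) is the space of m x n matrices.
dim(Hom(k^6, k^4)) = 4 * 6 = 24

24


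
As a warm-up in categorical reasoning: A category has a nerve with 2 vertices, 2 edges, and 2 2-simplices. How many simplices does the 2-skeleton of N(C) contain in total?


The 2-skeleton of the nerve N(C) consists of simplices in dimensions 0, 1, 2:
  |N(C)_0| = 2 (objects)
  |N(C)_1| = 2 (morphisms)
  |N(C)_2| = 2 (composable pairs)
Total = 2 + 2 + 2 = 6

6


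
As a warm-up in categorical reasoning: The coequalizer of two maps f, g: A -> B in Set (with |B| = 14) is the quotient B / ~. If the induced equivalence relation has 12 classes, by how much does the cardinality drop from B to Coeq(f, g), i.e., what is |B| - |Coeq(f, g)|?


The coequalizer Coeq(f, g) = B / ~ has one element per equivalence class.
|B| = 14, |Coeq(f, g)| = 12.
|B| - |Coeq(f, g)| = 14 - 12 = 2.

2


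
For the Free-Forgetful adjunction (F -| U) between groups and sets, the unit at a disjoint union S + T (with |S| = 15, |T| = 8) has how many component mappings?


The unit eta_X: X -> U(F(X)) of the Free-Forgetful adjunction
maps each element of X to a generator of F(X). For X = S + T (disjoint
union in Set), |S + T| = |S| + |T|.
Total mappings = 15 + 8 = 23.

23


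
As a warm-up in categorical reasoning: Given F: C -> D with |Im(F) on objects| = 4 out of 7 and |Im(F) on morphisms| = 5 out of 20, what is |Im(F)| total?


The image of F consists of distinct objects and distinct morphisms.
|Im(F)| on objects = 4
|Im(F)| on morphisms = 5
Total image cardinality = 4 + 5 = 9

9


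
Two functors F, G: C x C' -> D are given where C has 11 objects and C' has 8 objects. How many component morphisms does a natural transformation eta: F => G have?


A natural transformation eta: F => G assigns one component morphism per
object of the domain category.
The domain is the product category C x C', so
|Ob(C x C')| = |Ob(C)| * |Ob(C')| = 11 * 8 = 88.
Therefore eta has 88 component morphisms.

88


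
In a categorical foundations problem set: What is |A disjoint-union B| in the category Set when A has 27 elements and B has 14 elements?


In Set, the coproduct A + B is the disjoint union.
|A + B| = |A| + |B| = 27 + 14 = 41

41


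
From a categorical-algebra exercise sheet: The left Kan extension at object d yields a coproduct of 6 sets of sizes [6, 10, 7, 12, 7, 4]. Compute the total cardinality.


Pointwise, the left Kan extension (Lan_F H)(d) is the colimit, indexed
by the comma category (F downarrow d), of H composed with the
projection (F downarrow d) -> C. Here that colimit is given
as a coproduct (disjoint union) of sets, so its cardinality is the
sum of the sizes of the summands.
Coproduct of sets with sizes: 6 + 10 + 7 + 12 + 7 + 4
= 46

46


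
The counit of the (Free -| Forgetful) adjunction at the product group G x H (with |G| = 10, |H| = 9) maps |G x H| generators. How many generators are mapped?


The counit epsilon_K: F(U(K)) -> K of the Free-Forgetful adjunction
maps |K| generators of F(U(K)) into K. For K = G x H (the product group),
|G x H| = |G| * |H|.
Total generators mapped = 10 * 9 = 90.

90


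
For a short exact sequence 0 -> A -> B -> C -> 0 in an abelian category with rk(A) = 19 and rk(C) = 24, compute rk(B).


For a short exact sequence 0 -> A -> B -> C -> 0,
rank is additive: rank(B) = rank(A) + rank(C).
rank(B) = 19 + 24 = 43

43


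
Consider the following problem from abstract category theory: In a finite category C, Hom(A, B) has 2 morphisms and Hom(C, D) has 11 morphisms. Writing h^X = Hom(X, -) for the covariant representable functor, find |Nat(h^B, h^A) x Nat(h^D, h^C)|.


By the Yoneda lemma, Nat(h^B, h^A) is isomorphic to Hom(A, B),
so |Nat(h^B, h^A)| = |Hom(A, B)| and |Nat(h^D, h^C)| = |Hom(C, D)|.
|Hom(A, B)| = 2, |Hom(C, D)| = 11.
|Nat(h^B, h^A) x Nat(h^D, h^C)| = 2 * 11 = 22

22


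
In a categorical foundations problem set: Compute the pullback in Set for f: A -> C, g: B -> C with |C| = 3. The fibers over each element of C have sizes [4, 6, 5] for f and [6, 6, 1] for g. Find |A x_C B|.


The pullback A x_C B consists of pairs (a, b) with f(a) = g(b).
For each element c in C, the fiber product has |f^-1(c)| * |g^-1(c)| elements.
Summing over C: 4 * 6 + 6 * 6 + 5 * 1
= 24 + 36 + 5 = 65

65


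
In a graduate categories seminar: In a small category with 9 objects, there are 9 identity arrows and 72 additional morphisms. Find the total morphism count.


Each object has an identity morphism, giving 9 identities.
Adding the 72 non-identity morphisms:
Total = 9 + 72 = 81

81


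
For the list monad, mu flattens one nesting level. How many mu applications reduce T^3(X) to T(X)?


Each application of mu: T^2 -> T removes one layer of nesting.
Starting at depth 3 (i.e., T^3(X)), we need to reach T(X).
Number of mu applications = 3 - 1 = 2

2


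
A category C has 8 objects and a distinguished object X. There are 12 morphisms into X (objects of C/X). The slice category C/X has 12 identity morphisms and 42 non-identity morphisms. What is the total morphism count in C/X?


In the slice category C/X, objects are morphisms to X.
Identity morphisms: 12 (one per object of C/X).
Non-identity morphisms: 42.
Total = 12 + 42 = 54

54


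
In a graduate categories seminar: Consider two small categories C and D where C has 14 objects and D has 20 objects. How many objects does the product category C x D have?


The product category C x D has objects that are pairs (c, d).
Number of pairs = |Ob(C)| * |Ob(D)| = 14 * 20 = 280

280


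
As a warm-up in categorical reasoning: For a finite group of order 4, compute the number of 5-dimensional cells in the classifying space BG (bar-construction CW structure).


In the bar-construction CW model of BG, the n-cells are indexed by
n-tuples [g_1|...|g_n] of non-identity elements of G (degenerate
simplices with some g_i = e do not contribute cells), so there are
(|G| - 1)^n n-cells.
For dim = 5 with |G| = 4:
cells = (4 - 1)^5 = 3^5 = 243

243


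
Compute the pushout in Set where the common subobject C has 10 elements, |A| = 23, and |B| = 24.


The pushout A +_C B identifies the images of C in A and B.
|A +_C B| = |A| + |B| - |C| (for injections).
= 23 + 24 - 10 = 37

37


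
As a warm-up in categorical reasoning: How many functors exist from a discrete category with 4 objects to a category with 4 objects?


A functor from a discrete category C to D is determined by
where each object maps. Each of the 4 objects of C can map
to any of the 4 objects of D independently.
Number of functors = 4^4 = 256

256


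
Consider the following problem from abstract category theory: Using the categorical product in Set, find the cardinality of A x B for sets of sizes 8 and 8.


In Set, the product A x B is the Cartesian product.
By the universal property, |A x B| = |A| * |B|.
|A x B| = 8 * 8 = 64

64


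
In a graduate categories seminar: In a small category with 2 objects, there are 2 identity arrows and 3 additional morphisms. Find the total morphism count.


Each object has an identity morphism, giving 2 identities.
Adding the 3 non-identity morphisms:
Total = 2 + 3 = 5

5


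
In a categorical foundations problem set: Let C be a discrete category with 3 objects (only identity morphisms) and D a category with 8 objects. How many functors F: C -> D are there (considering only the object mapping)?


A functor from a discrete category C to D is determined by
where each object maps. Each of the 3 objects of C can map
to any of the 8 objects of D independently.
Number of functors = 8^3 = 512

512


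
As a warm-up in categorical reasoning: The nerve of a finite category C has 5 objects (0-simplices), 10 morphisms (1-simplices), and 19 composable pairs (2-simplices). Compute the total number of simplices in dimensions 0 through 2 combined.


The 2-skeleton of the nerve N(C) consists of simplices in dimensions 0, 1, 2:
  |N(C)_0| = 5 (objects)
  |N(C)_1| = 10 (morphisms)
  |N(C)_2| = 19 (composable pairs)
Total = 5 + 10 + 19 = 34

34


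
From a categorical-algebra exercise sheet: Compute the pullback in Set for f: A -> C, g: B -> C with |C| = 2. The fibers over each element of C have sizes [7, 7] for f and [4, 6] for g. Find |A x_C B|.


The pullback A x_C B consists of pairs (a, b) with f(a) = g(b).
For each element c in C, the fiber product has |f^-1(c)| * |g^-1(c)| elements.
Summing over C: 7 * 4 + 7 * 6
= 28 + 42 = 70

70


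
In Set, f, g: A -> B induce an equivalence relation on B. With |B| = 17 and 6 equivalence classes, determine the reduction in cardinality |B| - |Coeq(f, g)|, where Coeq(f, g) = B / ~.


The coequalizer Coeq(f, g) = B / ~ has one element per equivalence class.
|B| = 17, |Coeq(f, g)| = 6.
|B| - |Coeq(f, g)| = 17 - 6 = 11.

11


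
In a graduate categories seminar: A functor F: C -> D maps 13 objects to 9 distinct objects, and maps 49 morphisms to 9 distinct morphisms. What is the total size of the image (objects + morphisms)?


The image of F consists of distinct objects and distinct morphisms.
|Im(F)| on objects = 9
|Im(F)| on morphisms = 9
Total image cardinality = 9 + 9 = 18

18


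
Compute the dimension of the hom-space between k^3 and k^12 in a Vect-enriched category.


In Vect-enriched categories, Hom(k^n, k^m) is the space of m x n matrices.
dim(Hom(k^3, k^12)) = 12 * 3 = 36

36


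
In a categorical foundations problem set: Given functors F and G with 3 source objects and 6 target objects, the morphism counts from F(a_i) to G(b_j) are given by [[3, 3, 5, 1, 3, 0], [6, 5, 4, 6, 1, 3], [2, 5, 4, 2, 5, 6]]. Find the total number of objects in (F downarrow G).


Objects of (F downarrow G) are triples (a, b, h: F(a)->G(b)).
The count equals the sum of all entries in the hom-matrix.
sum(row 0) = 15
sum(row 1) = 25
sum(row 2) = 24
Grand total = 64

64


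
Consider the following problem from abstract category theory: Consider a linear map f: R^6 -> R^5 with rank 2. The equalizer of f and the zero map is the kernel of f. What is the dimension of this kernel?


The equalizer of f and the zero map is ker(f).
By the rank-nullity theorem: dim(ker(f)) = dim(domain) - rank(f).
dim(ker(f)) = 6 - 2 = 4

4


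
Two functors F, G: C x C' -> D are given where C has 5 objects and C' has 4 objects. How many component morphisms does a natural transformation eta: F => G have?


A natural transformation eta: F => G assigns one component morphism per
object of the domain category.
The domain is the product category C x C', so
|Ob(C x C')| = |Ob(C)| * |Ob(C')| = 5 * 4 = 20.
Therefore eta has 20 component morphisms.

20


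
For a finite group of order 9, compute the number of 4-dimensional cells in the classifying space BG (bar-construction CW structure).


In the bar-construction CW model of BG, the n-cells are indexed by
n-tuples [g_1|...|g_n] of non-identity elements of G (degenerate
simplices with some g_i = e do not contribute cells), so there are
(|G| - 1)^n n-cells.
For dim = 4 with |G| = 9:
cells = (9 - 1)^4 = 8^4 = 4096

4096


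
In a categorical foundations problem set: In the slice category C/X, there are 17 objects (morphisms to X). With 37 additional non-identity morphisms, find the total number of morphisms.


In the slice category C/X, objects are morphisms to X.
Identity morphisms: 17 (one per object of C/X).
Non-identity morphisms: 37.
Total = 17 + 37 = 54

54


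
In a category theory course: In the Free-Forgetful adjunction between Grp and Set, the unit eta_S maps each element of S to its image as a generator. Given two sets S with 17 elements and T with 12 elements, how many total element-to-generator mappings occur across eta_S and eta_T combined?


The unit eta_X: X -> U(F(X)) of the Free-Forgetful adjunction
maps each element of X to a generator of F(X). For X = S + T (disjoint
union in Set), |S + T| = |S| + |T|.
Total mappings = 17 + 12 = 29.

29


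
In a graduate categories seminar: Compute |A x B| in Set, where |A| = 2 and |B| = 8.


In Set, the product A x B is the Cartesian product.
By the universal property, |A x B| = |A| * |B|.
|A x B| = 2 * 8 = 16

16


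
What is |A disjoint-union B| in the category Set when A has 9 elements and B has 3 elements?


In Set, the coproduct A + B is the disjoint union.
|A + B| = |A| + |B| = 9 + 3 = 12

12


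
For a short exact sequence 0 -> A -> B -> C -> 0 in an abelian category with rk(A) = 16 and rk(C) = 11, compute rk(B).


For a short exact sequence 0 -> A -> B -> C -> 0,
rank is additive: rank(B) = rank(A) + rank(C).
rank(B) = 16 + 11 = 27

27


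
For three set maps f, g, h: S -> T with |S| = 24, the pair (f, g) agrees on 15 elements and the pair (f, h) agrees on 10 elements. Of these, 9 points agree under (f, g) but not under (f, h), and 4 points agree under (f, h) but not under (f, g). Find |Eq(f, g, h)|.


Eq(f, g, h) is the triple-agreement set: points in S where all three
maps take the same value. Using inclusion-exclusion on the pairwise data:
Pair (f, g) agrees on 15 points; pair (f, h) on 10 points.
Points agreeing under (f, g) but not (f, h) = 9; under (f, h) but not (f, g) = 4.
Triple-agreement = agreement-in-(f, g) minus points that agree under (f, g) but not (f, h):
|Eq(f, g, h)| = 15 - 9 = 6
(cross-check via (f, h): 10 - 4 = 6.)

6


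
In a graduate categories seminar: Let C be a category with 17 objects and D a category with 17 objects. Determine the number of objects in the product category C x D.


The product category C x D has objects that are pairs (c, d).
Number of pairs = |Ob(C)| * |Ob(D)| = 17 * 17 = 289

289


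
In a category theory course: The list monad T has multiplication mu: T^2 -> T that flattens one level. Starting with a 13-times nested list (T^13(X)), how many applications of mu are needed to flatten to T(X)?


Each application of mu: T^2 -> T removes one layer of nesting.
Starting at depth 13 (i.e., T^13(X)), we need to reach T(X).
Number of mu applications = 13 - 1 = 12

12


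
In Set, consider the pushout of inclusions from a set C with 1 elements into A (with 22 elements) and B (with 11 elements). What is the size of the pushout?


The pushout A +_C B identifies the images of C in A and B.
|A +_C B| = |A| + |B| - |C| (for injections).
= 22 + 11 - 1 = 32

32


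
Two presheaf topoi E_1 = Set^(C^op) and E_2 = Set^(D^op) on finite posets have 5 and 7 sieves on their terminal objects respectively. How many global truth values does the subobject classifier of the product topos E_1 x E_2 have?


In a product of presheaf topoi E_1 x E_2, the subobject classifier
is Omega = Omega_1 x Omega_2 (componentwise), so
|Omega(top)| = |Omega_1(top_1)| * |Omega_2(top_2)|.
= 5 * 7 = 35.

35


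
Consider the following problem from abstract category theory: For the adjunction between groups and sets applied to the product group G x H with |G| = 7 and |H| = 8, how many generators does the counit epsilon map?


The counit epsilon_K: F(U(K)) -> K of the Free-Forgetful adjunction
maps |K| generators of F(U(K)) into K. For K = G x H (the product group),
|G x H| = |G| * |H|.
Total generators mapped = 7 * 8 = 56.

56


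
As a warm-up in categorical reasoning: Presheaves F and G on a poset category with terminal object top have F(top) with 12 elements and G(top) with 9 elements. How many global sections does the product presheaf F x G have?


Global sections of a presheaf on a poset with terminal top satisfy
Gamma(H) ~ H(top). Presheaves admit pointwise products, so
(F x G)(top) = F(top) x G(top) (Cartesian product).
|Gamma(F x G)| = |F(top)| * |G(top)| = 12 * 9 = 108.

108


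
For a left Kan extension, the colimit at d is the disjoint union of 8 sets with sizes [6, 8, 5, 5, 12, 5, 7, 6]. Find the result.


Pointwise, the left Kan extension (Lan_F H)(d) is the colimit, indexed
by the comma category (F downarrow d), of H composed with the
projection (F downarrow d) -> C. Here that colimit is given
as a coproduct (disjoint union) of sets, so its cardinality is the
sum of the sizes of the summands.
Coproduct of sets with sizes: 6 + 8 + 5 + 5 + 12 + 5 + 7 + 6
= 54

54
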